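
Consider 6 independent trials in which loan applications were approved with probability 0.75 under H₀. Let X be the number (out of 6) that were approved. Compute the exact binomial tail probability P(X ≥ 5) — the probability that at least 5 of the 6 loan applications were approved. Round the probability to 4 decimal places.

P = 0.5339

X ~ Binomial(n=6, p=0.75).
P(X ≥ 5) = C(6,5)·0.75^5·0.25^1 + C(6,6)·0.75^6·0.25^0.
= 0.355957 + 0.177979 = 0.5339.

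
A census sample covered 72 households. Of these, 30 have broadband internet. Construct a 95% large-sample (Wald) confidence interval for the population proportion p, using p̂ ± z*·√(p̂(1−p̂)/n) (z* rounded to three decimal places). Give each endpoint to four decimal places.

Sample proportion p̂ = 30/72 = 0.41667.
SE = √(p̂(1−p̂)/n) = √(0.243056/72) = 0.058101.
The 95% critical value is z* = 1.960.
Margin = 1.960·0.058101 = 0.11388.
CI: 0.41667 ± 0.11388 = (0.3028, 0.5305).

(0.3028, 0.5305)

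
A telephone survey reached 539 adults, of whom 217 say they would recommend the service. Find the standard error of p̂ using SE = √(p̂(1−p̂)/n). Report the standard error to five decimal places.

With x = 217 successes in n = 539, p̂ = 0.40260.
p̂(1−p̂) = 0.240513.
SE = √(0.240513/539) = 0.02112.

SE = 0.02112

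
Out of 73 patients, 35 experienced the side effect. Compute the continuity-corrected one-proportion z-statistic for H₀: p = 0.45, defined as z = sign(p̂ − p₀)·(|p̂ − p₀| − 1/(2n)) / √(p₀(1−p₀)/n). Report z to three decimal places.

z = 0.388

p̂ = 35/73 = 0.47945. p̂ − p₀ = 0.029452.
Continuity correction 1/(2n) = 1/146 = 0.006849.
Corrected numerator: |0.029452| − 0.006849 = 0.022603.
SE₀ = √(0.45·0.55/73) = 0.058227.
z = +0.022603/0.058227 = 0.388.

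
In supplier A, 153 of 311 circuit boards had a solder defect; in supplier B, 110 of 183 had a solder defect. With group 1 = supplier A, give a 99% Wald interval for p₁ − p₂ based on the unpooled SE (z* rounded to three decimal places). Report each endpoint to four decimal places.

(-0.2276, 0.0093)

p̂₁ = 153/311 = 0.49196, p̂₂ = 110/183 = 0.60109; p̂₁ − p̂₂ = -0.10913.
Unpooled SE = √(p̂₁(1−p̂₁)/n₁ + p̂₂(1−p̂₂)/n₂) = √(0.000803651 + 0.001310274) = 0.045977.
The 99% critical value is z* = 2.576. Margin = 2.576·0.045977 = 0.11844.
CI: -0.10913 ± 0.11844 = (-0.2276, 0.0093).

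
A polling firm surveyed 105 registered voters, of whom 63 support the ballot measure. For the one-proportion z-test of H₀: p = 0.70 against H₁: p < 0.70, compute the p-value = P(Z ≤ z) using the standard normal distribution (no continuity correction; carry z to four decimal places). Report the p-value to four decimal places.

p-value = 0.0127

The sample proportion is 63/105 = 0.60000.
Under H₀, SE = √(p₀(1−p₀)/n) = √(0.70·0.30/105) = √0.002000000 = 0.044721.
Test statistic (full precision, shown to 4 dp): z = (63/105 − 0.70)/SE₀ ≈ -2.2361.
p-value = P(Z ≤ z) with z = -2.2361 → 0.0127.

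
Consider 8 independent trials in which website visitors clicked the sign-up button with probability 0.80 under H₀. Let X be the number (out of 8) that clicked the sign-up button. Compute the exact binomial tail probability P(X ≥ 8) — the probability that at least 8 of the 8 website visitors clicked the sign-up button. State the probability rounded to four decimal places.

P = 0.1678

X is binomial with n = 8 and p = 0.80.
P(X ≥ 8) = C(8,8)·0.80^8·0.20^0.
= 0.167772 = 0.1678.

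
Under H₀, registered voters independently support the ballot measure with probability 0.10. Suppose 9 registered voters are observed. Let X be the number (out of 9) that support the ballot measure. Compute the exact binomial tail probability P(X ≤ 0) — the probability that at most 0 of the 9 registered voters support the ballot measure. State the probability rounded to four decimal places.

P = 0.3874

X ~ Binomial(n=9, p=0.10).
P(X ≤ 0) = C(9,0)·0.10^0·0.90^9.
= 0.387420 = 0.3874.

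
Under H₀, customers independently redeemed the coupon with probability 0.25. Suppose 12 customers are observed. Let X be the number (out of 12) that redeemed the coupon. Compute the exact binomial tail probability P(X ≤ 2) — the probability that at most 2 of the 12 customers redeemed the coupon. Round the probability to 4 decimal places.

X is binomial with n = 12 and p = 0.25.
P(X ≤ 2) = C(12,0)·0.25^0·0.75^12 + C(12,1)·0.25^1·0.75^11 + C(12,2)·0.25^2·0.75^10.
= 0.031676 + 0.126705 + 0.232293 = 0.3907.

P = 0.3907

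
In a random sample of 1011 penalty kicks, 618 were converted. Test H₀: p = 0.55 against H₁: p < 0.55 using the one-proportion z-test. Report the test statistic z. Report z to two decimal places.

The sample proportion is 618/1011 = 0.61128.
Under H₀, SE = √(p₀(1−p₀)/n) = √(0.55·0.45/1011) = √0.000244807 = 0.015646.
z = (0.61128 − 0.55)/0.015646 = 0.06128/0.015646 = 3.92.

z = 3.92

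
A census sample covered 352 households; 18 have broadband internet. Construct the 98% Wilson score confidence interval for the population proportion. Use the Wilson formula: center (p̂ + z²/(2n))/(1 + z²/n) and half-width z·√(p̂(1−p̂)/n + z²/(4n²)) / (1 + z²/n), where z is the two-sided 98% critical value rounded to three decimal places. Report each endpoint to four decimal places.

p̂ = 18/352 = 0.05114; z = 2.326, so z² = 5.410276.
Denominator 1 + z²/n = 1 + 5.410276/352 = 1.015370.
Adjusted center: (0.05114 + z²/(2n))/1.015370 = 0.05793.
Radicand: p̂(1−p̂)/n + z²/(4n²) = 0.000137845 + 0.000010916 = 0.000148761.
Half-width = z·√(radicand)/denom = 2.326·0.012197/1.015370 = 0.02794.
CI: 0.05793 ± 0.02794 = (0.0300, 0.0859).

(0.0300, 0.0859)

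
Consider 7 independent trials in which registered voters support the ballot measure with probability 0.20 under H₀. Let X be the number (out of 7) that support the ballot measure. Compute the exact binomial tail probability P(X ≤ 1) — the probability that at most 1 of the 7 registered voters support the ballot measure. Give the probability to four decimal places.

X is binomial with n = 7 and p = 0.20.
P(X ≤ 1) = C(7,0)·0.20^0·0.80^7 + C(7,1)·0.20^1·0.80^6.
= 0.209715 + 0.367002 = 0.5767.

P = 0.5767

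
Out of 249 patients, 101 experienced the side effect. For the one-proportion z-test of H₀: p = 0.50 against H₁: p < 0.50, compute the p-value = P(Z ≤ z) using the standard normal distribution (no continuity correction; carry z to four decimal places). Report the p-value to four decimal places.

Sample proportion p̂ = 101/249 = 0.40562.
Null standard error: √(0.50·0.50/249) = √0.001004016 = 0.031686.
Test statistic (full precision, shown to 4 dp): z = (101/249 − 0.50)/SE₀ ≈ -2.9785.
p-value = P(Z ≤ z) with z = -2.9785 → 0.0014.

p-value = 0.0014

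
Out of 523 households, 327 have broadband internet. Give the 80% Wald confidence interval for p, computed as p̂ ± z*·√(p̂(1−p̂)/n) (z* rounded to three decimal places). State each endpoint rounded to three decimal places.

The sample proportion is 327/523 = 0.62524.
Standard error of p̂: √(0.234315/523) = √0.000448021 = 0.021167.
For 80% confidence, z* = 1.282.
Margin = 1.282·0.021167 = 0.02714.
CI: 0.62524 ± 0.02714 = (0.598, 0.652).

(0.598, 0.652)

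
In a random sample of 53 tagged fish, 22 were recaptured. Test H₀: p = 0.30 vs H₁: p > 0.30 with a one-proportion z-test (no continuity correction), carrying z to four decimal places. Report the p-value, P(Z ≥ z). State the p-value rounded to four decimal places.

p̂ = 22/53 = 0.41509.
Under H₀, SE = √(p₀(1−p₀)/n) = √(0.30·0.70/53) = √0.003962264 = 0.062947.
z = (p̂ − p₀)/SE = (22/53 − 0.30)/0.062947 ≈ 1.8284.
p-value = P(Z ≥ z) with z = 1.8284 → 0.0337.

p-value = 0.0337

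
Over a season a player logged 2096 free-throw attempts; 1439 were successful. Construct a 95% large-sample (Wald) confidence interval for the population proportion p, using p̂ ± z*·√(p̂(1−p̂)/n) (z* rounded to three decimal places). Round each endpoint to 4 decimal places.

Sample proportion p̂ = 1439/2096 = 0.68655.
Standard error of p̂: √(0.215201/2096) = √0.000102672 = 0.010133.
The 95% critical value is z* = 1.960.
Margin of error: 1.960 × 0.010133 = 0.01986.
CI: 0.68655 ± 0.01986 = (0.6667, 0.7064).

(0.6667, 0.7064)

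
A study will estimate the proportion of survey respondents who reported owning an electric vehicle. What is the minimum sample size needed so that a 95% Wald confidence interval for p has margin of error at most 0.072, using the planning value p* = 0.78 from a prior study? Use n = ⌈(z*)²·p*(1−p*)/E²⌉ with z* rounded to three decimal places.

n = 128

The 95% critical value is z* = 1.960.
p*(1−p*) = 0.78·0.22 = 0.1716.
(z*)²·p*(1−p*)/E² = 3.841600·0.1716/0.005184 = 127.164.
Rounding up, n = 128.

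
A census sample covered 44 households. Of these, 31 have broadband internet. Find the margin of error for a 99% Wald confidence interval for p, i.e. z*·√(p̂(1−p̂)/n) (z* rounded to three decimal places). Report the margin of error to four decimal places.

ME = 0.1772

The sample proportion is 31/44 = 0.70455.
SE = √(p̂(1−p̂)/n) = √(0.208161/44) = 0.068782.
The 99% critical value is z* = 2.576.
So ME = 0.1772.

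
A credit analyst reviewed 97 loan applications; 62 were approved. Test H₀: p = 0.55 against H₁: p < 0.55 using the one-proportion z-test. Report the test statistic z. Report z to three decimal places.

Sample proportion p̂ = 62/97 = 0.63918.
Null standard error: √(0.55·0.45/97) = √0.002551546 = 0.050513.
z = (p̂ − p₀)/SE = (0.63918 − 0.55)/0.050513 = 1.765.

z = 1.765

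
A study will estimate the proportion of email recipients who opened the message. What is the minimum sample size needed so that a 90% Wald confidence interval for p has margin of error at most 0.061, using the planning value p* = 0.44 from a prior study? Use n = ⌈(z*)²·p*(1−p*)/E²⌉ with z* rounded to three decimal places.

The 90% critical value is z* = 1.645.
p*(1−p*) = 0.44·0.56 = 0.2464.
Required n before rounding: 2.706025 × 0.2464 / 0.061² = 179.190.
⌈179.190⌉ = 180.

n = 180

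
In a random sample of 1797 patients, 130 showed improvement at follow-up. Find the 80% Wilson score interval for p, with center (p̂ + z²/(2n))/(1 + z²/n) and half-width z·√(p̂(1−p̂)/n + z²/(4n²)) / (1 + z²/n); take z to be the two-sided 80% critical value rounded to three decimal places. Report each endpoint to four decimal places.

(0.0649, 0.0806)

p̂ = 130/1797 = 0.07234; z = 1.282, so z² = 1.643524.
Denominator 1 + z²/n = 1 + 1.643524/1797 = 1.000915.
Adjusted center: (0.07234 + z²/(2n))/1.000915 = 0.07273.
Radicand: p̂(1−p̂)/n + z²/(4n²) = 0.000037345 + 0.000000127 = 0.000037472.
Half-width = 1.282·√0.000037472/1.000915 = 0.00784.
CI: 0.07273 ± 0.00784 = (0.0649, 0.0806).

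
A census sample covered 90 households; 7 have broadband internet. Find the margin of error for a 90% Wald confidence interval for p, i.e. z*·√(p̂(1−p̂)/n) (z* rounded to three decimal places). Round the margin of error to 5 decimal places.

The sample proportion is 7/90 = 0.07778.
SE = √(p̂(1−p̂)/n) = √(0.071728/90) = 0.028231.
For 90% confidence, z* = 1.645.
Margin of error = z*·SE = 1.645 × 0.028231 = 0.04644.

ME = 0.04644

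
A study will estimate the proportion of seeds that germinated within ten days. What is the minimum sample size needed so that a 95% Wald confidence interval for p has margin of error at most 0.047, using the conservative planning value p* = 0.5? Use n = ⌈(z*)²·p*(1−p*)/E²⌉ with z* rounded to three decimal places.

n = 435

The 95% critical value is z* = 1.960.
p*(1−p*) = 0.50·0.50 = 0.2500.
Required n before rounding: 3.841600 × 0.2500 / 0.047² = 434.767.
⌈434.767⌉ = 435.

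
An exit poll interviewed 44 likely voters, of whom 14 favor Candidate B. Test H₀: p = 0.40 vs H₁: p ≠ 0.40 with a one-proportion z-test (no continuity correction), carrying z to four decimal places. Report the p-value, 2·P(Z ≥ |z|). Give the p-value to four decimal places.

The sample proportion is 14/44 = 0.31818.
Null standard error: √(0.40·0.60/44) = √0.005454545 = 0.073855.
Test statistic (full precision, shown to 4 dp): z = (14/44 − 0.40)/SE₀ ≈ -1.1078.
From the standard normal, 2·P(Z ≥ |z|) = 0.2679.

p-value = 0.2679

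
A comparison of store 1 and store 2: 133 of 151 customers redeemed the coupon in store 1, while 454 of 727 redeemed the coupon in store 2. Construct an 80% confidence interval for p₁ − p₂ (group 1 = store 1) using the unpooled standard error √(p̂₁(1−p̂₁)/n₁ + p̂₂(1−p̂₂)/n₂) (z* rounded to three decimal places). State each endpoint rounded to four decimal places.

p̂₁ = 0.88079, p̂₂ = 0.62448, so the observed difference is 0.25631.
Unpooled SE = √(p̂₁(1−p̂₁)/n₁ + p̂₂(1−p̂₂)/n₂) = √(0.000695334 + 0.000322564) = 0.031905.
z* = 1.282 at the 80% level. Margin of error = 0.04090.
CI: 0.25631 ± 0.04090 = (0.2154, 0.2972).

(0.2154, 0.2972)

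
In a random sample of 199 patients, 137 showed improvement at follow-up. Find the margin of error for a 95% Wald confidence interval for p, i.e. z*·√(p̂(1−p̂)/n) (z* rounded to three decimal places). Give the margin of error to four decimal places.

The sample proportion is 137/199 = 0.68844.
SE = √(p̂(1−p̂)/n) = √(0.214490/199) = 0.032830.
The 95% critical value is z* = 1.960.
So ME = 0.0643.

ME = 0.0643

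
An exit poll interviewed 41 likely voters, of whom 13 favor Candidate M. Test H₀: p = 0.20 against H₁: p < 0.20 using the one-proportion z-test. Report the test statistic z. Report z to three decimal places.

Sample proportion p̂ = 13/41 = 0.31707.
Null standard error: √(0.20·0.80/41) = √0.003902439 = 0.062470.
z = (p̂ − p₀)/SE = (0.31707 − 0.20)/0.062470 = 1.874.

z = 1.874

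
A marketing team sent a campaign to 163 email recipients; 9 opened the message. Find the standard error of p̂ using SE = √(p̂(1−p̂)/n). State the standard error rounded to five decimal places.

SE = 0.01789

Sample proportion p̂ = 9/163 = 0.05521.
p̂(1−p̂) = 0.052162.
SE = √(0.052162/163) = 0.01789.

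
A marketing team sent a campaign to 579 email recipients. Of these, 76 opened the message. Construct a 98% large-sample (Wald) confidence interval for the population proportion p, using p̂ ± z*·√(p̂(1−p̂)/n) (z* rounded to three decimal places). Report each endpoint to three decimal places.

(0.099, 0.164)

Sample proportion p̂ = 76/579 = 0.13126.
Standard error of p̂: √(0.114031/579) = √0.000196945 = 0.014034.
For 98% confidence, z* = 2.326.
Margin of error: 2.326 × 0.014034 = 0.03264.
Interval: 0.13126 ± 0.03264 → (0.099, 0.164).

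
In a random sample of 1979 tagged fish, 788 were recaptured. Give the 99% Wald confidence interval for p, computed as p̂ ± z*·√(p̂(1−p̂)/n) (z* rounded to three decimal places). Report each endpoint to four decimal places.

With x = 788 successes in n = 1979, p̂ = 0.39818.
Standard error of p̂: √(0.239633/1979) = √0.000121088 = 0.011004.
For 99% confidence, z* = 2.576.
Margin = 2.576·0.011004 = 0.02835.
Interval: 0.39818 ± 0.02835 → (0.3698, 0.4265).

(0.3698, 0.4265)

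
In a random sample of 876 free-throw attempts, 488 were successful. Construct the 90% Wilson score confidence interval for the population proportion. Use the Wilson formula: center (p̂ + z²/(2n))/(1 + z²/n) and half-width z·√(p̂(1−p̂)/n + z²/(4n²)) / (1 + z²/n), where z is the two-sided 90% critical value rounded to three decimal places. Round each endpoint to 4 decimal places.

(0.5293, 0.5845)

p̂ = 488/876 = 0.55708; z = 1.645, so z² = 2.706025.
1 + z²/n = 1.003089.
Center = (0.55708 + 0.001545)/1.003089 = 0.55690.
Radicand: p̂(1−p̂)/n + z²/(4n²) = 0.000281669 + 0.000000882 = 0.000282551.
Half-width = 1.645·√0.000282551/1.003089 = 0.02757.
So the interval runs from 0.5293 to 0.5845.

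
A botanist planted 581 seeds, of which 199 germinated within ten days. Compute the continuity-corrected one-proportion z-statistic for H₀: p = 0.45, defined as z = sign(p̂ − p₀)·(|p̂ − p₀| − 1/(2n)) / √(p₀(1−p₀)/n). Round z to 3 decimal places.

The sample proportion is 199/581 = 0.34251. p̂ − p₀ = -0.107487.
Continuity correction 1/(2n) = 1/1162 = 0.000861.
Corrected numerator: |-0.107487| − 0.000861 = 0.106626.
Null standard error: √(0.45·0.55/581) = √0.000425990 = 0.020640.
z = −0.106626/0.020640 = -5.166.

z = -5.166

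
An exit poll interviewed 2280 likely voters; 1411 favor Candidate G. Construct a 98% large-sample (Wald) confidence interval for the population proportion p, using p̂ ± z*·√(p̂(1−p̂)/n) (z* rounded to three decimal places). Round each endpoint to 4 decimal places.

(0.5952, 0.6425)

p̂ = 1411/2280 = 0.61886.
SE = √(p̂(1−p̂)/n) = √(0.235872/2280) = 0.010171.
The 98% critical value is z* = 2.326.
Margin = 2.326·0.010171 = 0.02366.
CI: 0.61886 ± 0.02366 = (0.5952, 0.6425).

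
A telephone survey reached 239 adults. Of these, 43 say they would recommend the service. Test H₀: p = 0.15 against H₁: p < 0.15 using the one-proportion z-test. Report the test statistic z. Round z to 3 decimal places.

z = 1.295

Sample proportion p̂ = 43/239 = 0.17992.
SE₀ = √(0.15·0.85/239) = 0.023097.
z = (0.17992 − 0.15)/0.023097 = 0.02992/0.023097 = 1.295.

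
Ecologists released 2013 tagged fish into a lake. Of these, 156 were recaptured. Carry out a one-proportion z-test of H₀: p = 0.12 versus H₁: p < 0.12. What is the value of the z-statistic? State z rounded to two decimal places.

The sample proportion is 156/2013 = 0.07750.
Null standard error: √(0.12·0.88/2013) = √0.000052459 = 0.007243.
z = (p̂ − p₀)/SE = (0.07750 − 0.12)/0.007243 = -5.87.

z = -5.87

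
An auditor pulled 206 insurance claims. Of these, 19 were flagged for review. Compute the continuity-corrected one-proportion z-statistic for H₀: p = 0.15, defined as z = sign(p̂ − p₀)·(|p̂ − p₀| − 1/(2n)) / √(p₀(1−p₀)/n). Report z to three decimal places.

z = -2.224

p̂ = 19/206 = 0.09223. p̂ − p₀ = -0.057767.
Continuity correction 1/(2n) = 1/412 = 0.002427.
Corrected numerator: |-0.057767| − 0.002427 = 0.055340.
Null standard error: √(0.15·0.85/206) = √0.000618932 = 0.024878.
z = −0.055340/0.024878 = -2.224.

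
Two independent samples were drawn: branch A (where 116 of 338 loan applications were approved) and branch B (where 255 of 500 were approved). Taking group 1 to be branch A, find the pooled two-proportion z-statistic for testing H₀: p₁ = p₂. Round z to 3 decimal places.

z = -4.769

Sample proportions: p̂₁ = 116/338 = 0.34320 and p̂₂ = 255/500 = 0.51000.
Pooling: p̂ = 371/838 = 0.44272.
Pooled SE = √[0.2467191·0.00495858] ≈ 0.034977.
z = -0.16680/0.034977 = -4.769.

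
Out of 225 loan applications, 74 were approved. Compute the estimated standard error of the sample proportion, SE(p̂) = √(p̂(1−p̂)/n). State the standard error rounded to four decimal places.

SE = 0.0313

The sample proportion is 74/225 = 0.32889.
p̂(1−p̂) = 0.220721.
SE = √(0.220721/225) = √0.000980982 = 0.0313.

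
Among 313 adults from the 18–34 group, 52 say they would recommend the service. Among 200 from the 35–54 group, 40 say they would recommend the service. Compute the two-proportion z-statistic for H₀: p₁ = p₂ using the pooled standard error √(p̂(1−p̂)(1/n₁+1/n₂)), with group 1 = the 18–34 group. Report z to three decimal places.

z = -0.975

Sample proportions: p̂₁ = 52/313 = 0.16613 and p̂₂ = 40/200 = 0.20000.
Pooling: p̂ = 92/513 = 0.17934.
Pooled SE = √[0.1471754·0.00819489] ≈ 0.034729.
z = -0.03387/0.034729 = -0.975.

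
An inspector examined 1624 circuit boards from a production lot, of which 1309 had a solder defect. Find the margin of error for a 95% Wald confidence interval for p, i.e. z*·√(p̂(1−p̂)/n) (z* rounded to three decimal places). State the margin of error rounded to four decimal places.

ME = 0.0192

The sample proportion is 1309/1624 = 0.80603.
SE = √(p̂(1−p̂)/n) = √(0.156343/1624) = 0.009812.
The 95% critical value is z* = 1.960.
Margin of error = z*·SE = 1.960 × 0.009812 = 0.0192.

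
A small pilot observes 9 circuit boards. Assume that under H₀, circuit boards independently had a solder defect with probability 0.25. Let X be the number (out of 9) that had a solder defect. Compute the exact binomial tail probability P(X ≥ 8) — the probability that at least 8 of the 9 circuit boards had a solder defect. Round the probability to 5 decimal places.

P = 0.00011

X is binomial with n = 9 and p = 0.25.
P(X ≥ 8) = C(9,8)·0.25^8·0.75^1 + C(9,9)·0.25^9·0.75^0.
= 0.000103 + 0.000004 = 0.00011.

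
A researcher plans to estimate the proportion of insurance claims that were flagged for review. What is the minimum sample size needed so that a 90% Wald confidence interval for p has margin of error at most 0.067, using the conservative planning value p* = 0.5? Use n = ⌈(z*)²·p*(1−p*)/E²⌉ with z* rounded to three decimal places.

The 90% critical value is z* = 1.645.
p*(1−p*) = 0.50·0.50 = 0.2500.
Required n before rounding: 2.706025 × 0.2500 / 0.067² = 150.703.
⌈150.703⌉ = 151.

n = 151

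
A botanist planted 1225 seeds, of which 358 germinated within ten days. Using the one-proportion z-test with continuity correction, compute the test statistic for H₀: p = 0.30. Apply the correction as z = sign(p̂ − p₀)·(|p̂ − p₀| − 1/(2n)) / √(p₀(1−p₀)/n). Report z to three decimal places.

p̂ = 358/1225 = 0.29224. p̂ − p₀ = -0.007755.
1/(2n) = 0.000408.
Corrected numerator: |-0.007755| − 0.000408 = 0.007347.
SE₀ = √(0.30·0.70/1225) = 0.013093.
z = (−)0.007347/0.013093 = -0.561.

z = -0.561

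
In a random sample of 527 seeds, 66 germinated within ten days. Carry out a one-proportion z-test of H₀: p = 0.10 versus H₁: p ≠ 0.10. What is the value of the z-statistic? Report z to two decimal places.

z = 1.93

Sample proportion p̂ = 66/527 = 0.12524.
Under H₀, SE = √(p₀(1−p₀)/n) = √(0.10·0.90/527) = √0.000170778 = 0.013068.
z = (p̂ − p₀)/SE = (0.12524 − 0.10)/0.013068 = 1.93.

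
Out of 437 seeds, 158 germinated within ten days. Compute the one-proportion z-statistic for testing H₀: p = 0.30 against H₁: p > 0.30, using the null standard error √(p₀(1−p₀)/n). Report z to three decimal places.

z = 2.808

p̂ = 158/437 = 0.36156.
SE₀ = √(0.30·0.70/437) = 0.021921.
z = (0.36156 − 0.30)/0.021921 = 0.06156/0.021921 = 2.808.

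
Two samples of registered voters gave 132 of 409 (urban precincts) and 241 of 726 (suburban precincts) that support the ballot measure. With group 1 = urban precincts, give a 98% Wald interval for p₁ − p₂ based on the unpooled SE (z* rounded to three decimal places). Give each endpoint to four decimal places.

(-0.0766, 0.0582)

p̂₁ = 0.32274, p̂₂ = 0.33196, so the observed difference is -0.00922.
Unpooled SE = √(p̂₁(1−p̂₁)/n₁ + p̂₂(1−p̂₂)/n₂) = √(0.000534421 + 0.000305456) = 0.028981.
For 98% confidence, z* = 2.326. Margin of error = 0.06741.
CI: -0.00922 ± 0.06741 = (-0.0766, 0.0582).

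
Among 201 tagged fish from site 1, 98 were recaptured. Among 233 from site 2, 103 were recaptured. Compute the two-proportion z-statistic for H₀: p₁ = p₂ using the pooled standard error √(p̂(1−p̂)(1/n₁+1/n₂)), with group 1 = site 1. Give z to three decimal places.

z = 0.948

p̂₁ = 98/201 = 0.48756, p̂₂ = 103/233 = 0.44206.
Pooling: p̂ = 201/434 = 0.46313.
SE = √[p̂(1−p̂)(1/n₁+1/n₂)] = √[0.46313·0.53687·(1/201+1/233)] ≈ 0.048002.
z = (p̂₁ − p̂₂)/SE = (0.48756 − 0.44206)/0.048002 = 0.04550/0.048002 = 0.948.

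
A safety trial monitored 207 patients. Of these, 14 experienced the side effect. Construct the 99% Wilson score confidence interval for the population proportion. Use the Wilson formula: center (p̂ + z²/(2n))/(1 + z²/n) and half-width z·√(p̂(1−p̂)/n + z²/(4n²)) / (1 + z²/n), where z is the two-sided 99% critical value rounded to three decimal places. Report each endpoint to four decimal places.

Here p̂ = 14/207 = 0.06763 and z = 2.576 (z² = 6.635776).
1 + z²/n = 1.032057.
Center = (0.06763 + 0.016028)/1.032057 = 0.08106.
Radicand: p̂(1−p̂)/n + z²/(4n²) = 0.000304631 + 0.000038716 = 0.000343347.
Half-width = 2.576·√0.000343347/1.032057 = 0.04625.
CI: 0.08106 ± 0.04625 = (0.0348, 0.1273).

(0.0348, 0.1273)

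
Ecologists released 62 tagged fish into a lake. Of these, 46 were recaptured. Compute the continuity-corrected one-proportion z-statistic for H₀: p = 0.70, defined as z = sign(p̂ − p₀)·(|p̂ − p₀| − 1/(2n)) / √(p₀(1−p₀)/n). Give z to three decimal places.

p̂ = 46/62 = 0.74194. p̂ − p₀ = 0.041935.
1/(2n) = 0.008065.
Corrected numerator: |0.041935| − 0.008065 = 0.033870.
Null standard error: √(0.70·0.30/62) = √0.003387097 = 0.058199.
z = +0.033870/0.058199 = 0.582.

z = 0.582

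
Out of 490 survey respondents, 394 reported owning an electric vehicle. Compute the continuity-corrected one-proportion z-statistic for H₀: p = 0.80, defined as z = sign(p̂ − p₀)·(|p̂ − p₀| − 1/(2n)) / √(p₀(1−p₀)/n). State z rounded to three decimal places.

With x = 394 successes in n = 490, p̂ = 0.80408. p̂ − p₀ = 0.004082.
Continuity correction 1/(2n) = 1/980 = 0.001020.
Corrected numerator: |0.004082| − 0.001020 = 0.003062.
Under H₀, SE = √(p₀(1−p₀)/n) = √(0.80·0.20/490) = √0.000326531 = 0.018070.
z = (+)0.003062/0.018070 = 0.169.

z = 0.169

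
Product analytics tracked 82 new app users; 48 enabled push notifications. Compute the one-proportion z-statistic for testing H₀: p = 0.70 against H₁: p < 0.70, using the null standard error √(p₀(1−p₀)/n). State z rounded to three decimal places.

z = -2.265

The sample proportion is 48/82 = 0.58537.
SE₀ = √(0.70·0.30/82) = 0.050606.
z = (p̂ − p₀)/SE = (0.58537 − 0.70)/0.050606 = -2.265.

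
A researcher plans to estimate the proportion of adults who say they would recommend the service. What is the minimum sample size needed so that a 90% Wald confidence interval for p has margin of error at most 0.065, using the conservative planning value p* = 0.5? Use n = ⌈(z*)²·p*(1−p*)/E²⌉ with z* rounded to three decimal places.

n = 161

The 90% critical value is z* = 1.645.
p*(1−p*) = 0.50·0.50 = 0.2500.
Required n before rounding: 2.706025 × 0.2500 / 0.065² = 160.120.
Rounding up, n = 161.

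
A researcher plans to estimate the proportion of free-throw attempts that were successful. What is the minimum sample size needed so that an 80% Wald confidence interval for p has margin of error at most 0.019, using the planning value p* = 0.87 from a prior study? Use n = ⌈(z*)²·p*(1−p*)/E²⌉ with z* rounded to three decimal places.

n = 515

z* = 1.282 at the 80% level.
p*(1−p*) = 0.1131.
Required n before rounding: 1.643524 × 0.1131 / 0.019² = 514.910.
Rounding up, n = 515.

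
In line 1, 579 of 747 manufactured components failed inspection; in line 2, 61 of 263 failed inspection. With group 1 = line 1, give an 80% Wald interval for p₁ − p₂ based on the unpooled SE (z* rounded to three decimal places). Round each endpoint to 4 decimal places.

p̂₁ = 0.77510, p̂₂ = 0.23194, so the observed difference is 0.54316.
SE = √(0.000233360 + 0.000677351) = √0.000910711 = 0.030178.
For 80% confidence, z* = 1.282. Margin = 1.282·0.030178 = 0.03869.
So the interval runs from 0.5045 to 0.5818.

(0.5045, 0.5818)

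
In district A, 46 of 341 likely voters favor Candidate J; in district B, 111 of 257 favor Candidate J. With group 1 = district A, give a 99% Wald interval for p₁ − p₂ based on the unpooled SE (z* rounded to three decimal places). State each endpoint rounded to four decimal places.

(-0.3898, -0.2042)

p̂₁ = 46/341 = 0.13490, p̂₂ = 111/257 = 0.43191; p̂₁ − p̂₂ = -0.29701.
SE = √(0.000342229 + 0.000954721) = √0.001296950 = 0.036013.
The 99% critical value is z* = 2.576. Margin = 2.576·0.036013 = 0.09277.
So the interval runs from -0.3898 to -0.2042.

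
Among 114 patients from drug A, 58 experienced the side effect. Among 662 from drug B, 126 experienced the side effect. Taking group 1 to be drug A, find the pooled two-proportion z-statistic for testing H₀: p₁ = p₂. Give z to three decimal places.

z = 7.384

Sample proportions: p̂₁ = 58/114 = 0.50877 and p̂₂ = 126/662 = 0.19033.
Pooled p̂ = (58+126)/(114+662) = 184/776 = 0.23711.
SE = √[p̂(1−p̂)(1/n₁+1/n₂)] = √[0.23711·0.76289·(1/114+1/662)] ≈ 0.043128.
z = (p̂₁ − p̂₂)/SE = (0.50877 − 0.19033)/0.043128 = 0.31844/0.043128 = 7.384.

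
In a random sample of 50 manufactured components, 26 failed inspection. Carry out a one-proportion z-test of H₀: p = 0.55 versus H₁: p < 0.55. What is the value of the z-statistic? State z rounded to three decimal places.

z = -0.426

The sample proportion is 26/50 = 0.52000.
Null standard error: √(0.55·0.45/50) = √0.004950000 = 0.070356.
z = (0.52000 − 0.55)/0.070356 = -0.03000/0.070356 = -0.426.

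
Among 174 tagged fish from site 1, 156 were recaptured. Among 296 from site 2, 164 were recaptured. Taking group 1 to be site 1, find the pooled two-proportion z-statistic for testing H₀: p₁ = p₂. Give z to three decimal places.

Sample proportions: p̂₁ = 156/174 = 0.89655 and p̂₂ = 164/296 = 0.55405.
Pooling: p̂ = 320/470 = 0.68085.
SE = √[p̂(1−p̂)(1/n₁+1/n₂)] = √[0.68085·0.31915·(1/174+1/296)] ≈ 0.044530.
z = (p̂₁ − p̂₂)/SE = (0.89655 − 0.55405)/0.044530 = 0.34250/0.044530 = 7.691.

z = 7.691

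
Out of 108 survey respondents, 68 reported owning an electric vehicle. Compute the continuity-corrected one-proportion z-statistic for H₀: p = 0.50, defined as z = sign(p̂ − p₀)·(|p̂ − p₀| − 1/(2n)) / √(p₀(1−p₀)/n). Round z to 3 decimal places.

z = 2.598

p̂ = 68/108 = 0.62963. p̂ − p₀ = 0.129630.
1/(2n) = 0.004630.
Corrected numerator: |0.129630| − 0.004630 = 0.125000.
Null standard error: √(0.50·0.50/108) = √0.002314815 = 0.048113.
z = +0.125000/0.048113 = 2.598.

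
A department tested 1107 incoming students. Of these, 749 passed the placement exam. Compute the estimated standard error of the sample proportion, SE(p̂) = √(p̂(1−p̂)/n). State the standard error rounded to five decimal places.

SE = 0.01406

The sample proportion is 749/1107 = 0.67660.
p̂(1−p̂) = 0.218812.
SE = √(0.218812/1107) = 0.01406.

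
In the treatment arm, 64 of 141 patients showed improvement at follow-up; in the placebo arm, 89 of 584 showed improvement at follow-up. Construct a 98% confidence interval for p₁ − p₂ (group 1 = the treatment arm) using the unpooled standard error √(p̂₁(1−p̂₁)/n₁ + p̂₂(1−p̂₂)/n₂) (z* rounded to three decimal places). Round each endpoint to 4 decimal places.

(0.1980, 0.4050)

p̂₁ = 0.45390, p̂₂ = 0.15240, so the observed difference is 0.30150.
SE = √(0.001757978 + 0.000221186) = √0.001979164 = 0.044488.
z* = 2.326 at the 98% level. Margin = 2.326·0.044488 = 0.10348.
CI: 0.30150 ± 0.10348 = (0.1980, 0.4050).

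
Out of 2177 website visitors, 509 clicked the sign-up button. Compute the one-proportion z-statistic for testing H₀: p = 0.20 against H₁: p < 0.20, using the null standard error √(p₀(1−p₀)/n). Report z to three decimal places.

z = 3.944

p̂ = 509/2177 = 0.23381.
SE₀ = √(0.20·0.80/2177) = 0.008573.
z = (0.23381 − 0.20)/0.008573 = 0.03381/0.008573 = 3.944.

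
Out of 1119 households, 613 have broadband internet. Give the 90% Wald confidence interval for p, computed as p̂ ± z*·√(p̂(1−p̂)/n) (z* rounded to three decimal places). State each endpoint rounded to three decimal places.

Sample proportion p̂ = 613/1119 = 0.54781.
Standard error of p̂: √(0.247714/1119) = √0.000221371 = 0.014879.
For 90% confidence, z* = 1.645.
Margin of error: 1.645 × 0.014879 = 0.02448.
CI: 0.54781 ± 0.02448 = (0.523, 0.572).

(0.523, 0.572)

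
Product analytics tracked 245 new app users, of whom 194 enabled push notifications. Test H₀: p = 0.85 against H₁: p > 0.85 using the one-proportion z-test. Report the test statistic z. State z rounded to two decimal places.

p̂ = 194/245 = 0.79184.
SE₀ = √(0.85·0.15/245) = 0.022812.
z = (p̂ − p₀)/SE = (0.79184 − 0.85)/0.022812 = -2.55.

z = -2.55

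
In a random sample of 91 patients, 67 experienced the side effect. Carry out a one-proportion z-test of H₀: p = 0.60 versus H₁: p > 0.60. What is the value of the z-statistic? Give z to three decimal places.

z = 2.653

p̂ = 67/91 = 0.73626.
Null standard error: √(0.60·0.40/91) = √0.002637363 = 0.051355.
z = (p̂ − p₀)/SE = (0.73626 − 0.60)/0.051355 = 2.653.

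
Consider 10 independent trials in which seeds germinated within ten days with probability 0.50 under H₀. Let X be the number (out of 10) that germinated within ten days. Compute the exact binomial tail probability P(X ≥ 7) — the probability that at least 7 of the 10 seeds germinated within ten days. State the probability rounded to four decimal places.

P = 0.1719

X ~ Binomial(n=10, p=0.50).
P(X ≥ 7) = C(10,7)·0.50^7·0.50^3 + C(10,8)·0.50^8·0.50^2 + C(10,9)·0.50^9·0.50^1 + C(10,10)·0.50^10·0.50^0.
= 0.117188 + 0.043945 + 0.009766 + 0.000977 = 0.1719.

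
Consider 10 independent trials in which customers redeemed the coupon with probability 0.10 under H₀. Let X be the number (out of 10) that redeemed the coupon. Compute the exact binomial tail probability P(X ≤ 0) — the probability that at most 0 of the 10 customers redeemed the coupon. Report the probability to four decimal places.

X ~ Binomial(n=10, p=0.10).
P(X ≤ 0) = C(10,0)·0.10^0·0.90^10.
= 0.348678 = 0.3487.

P = 0.3487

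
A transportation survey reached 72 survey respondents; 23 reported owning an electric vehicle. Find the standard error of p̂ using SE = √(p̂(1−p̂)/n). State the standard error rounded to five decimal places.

SE = 0.05495

Sample proportion p̂ = 23/72 = 0.31944.
p̂(1−p̂) = 0.217398.
SE = √(0.217398/72) = √0.003019417 = 0.05495.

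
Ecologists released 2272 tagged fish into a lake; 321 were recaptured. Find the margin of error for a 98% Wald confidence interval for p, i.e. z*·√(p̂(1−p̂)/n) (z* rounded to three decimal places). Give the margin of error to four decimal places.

The sample proportion is 321/2272 = 0.14129.
Standard error of p̂: √(0.121324/2272) = √0.000053400 = 0.007307.
z* = 2.326 at the 98% level.
ME = 2.326·0.007307 = 0.0170.

ME = 0.0170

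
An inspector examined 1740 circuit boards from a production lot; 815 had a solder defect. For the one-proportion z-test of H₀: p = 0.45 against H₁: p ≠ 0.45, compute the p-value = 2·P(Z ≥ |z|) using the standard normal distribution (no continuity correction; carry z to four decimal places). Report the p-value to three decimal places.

Sample proportion p̂ = 815/1740 = 0.46839.
Null standard error: √(0.45·0.55/1740) = √0.000142241 = 0.011926.
Test statistic (full precision, shown to 4 dp): z = (815/1740 − 0.45)/SE₀ ≈ 1.5420.
From the standard normal, 2·P(Z ≥ |z|) = 0.123.

p-value = 0.123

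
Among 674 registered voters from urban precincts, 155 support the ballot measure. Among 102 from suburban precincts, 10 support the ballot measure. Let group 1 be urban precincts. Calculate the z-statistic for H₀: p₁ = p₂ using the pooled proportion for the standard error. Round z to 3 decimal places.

p̂₁ = 155/674 = 0.22997, p̂₂ = 10/102 = 0.09804.
Pooled p̂ = (155+10)/(674+102) = 165/776 = 0.21263.
SE = √[p̂(1−p̂)(1/n₁+1/n₂)] = √[0.21263·0.78737·(1/674+1/102)] ≈ 0.043471.
z = 0.13193/0.043471 = 3.035.

z = 3.035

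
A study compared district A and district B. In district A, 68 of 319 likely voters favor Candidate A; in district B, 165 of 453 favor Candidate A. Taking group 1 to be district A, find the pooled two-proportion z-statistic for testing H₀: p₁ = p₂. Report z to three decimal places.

z = -4.503

Sample proportions: p̂₁ = 68/319 = 0.21317 and p̂₂ = 165/453 = 0.36424.
Pooling: p̂ = 233/772 = 0.30181.
SE = √[p̂(1−p̂)(1/n₁+1/n₂)] = √[0.30181·0.69819·(1/319+1/453)] ≈ 0.033552.
z = -0.15107/0.033552 = -4.503.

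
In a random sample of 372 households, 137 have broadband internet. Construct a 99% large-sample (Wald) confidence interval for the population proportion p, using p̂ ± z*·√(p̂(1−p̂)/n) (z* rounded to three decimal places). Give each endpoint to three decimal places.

(0.304, 0.433)

Sample proportion p̂ = 137/372 = 0.36828.
Standard error of p̂: √(0.232650/372) = √0.000625402 = 0.025008.
z* = 2.576 at the 99% level.
Margin = 2.576·0.025008 = 0.06442.
Interval: 0.36828 ± 0.06442 → (0.304, 0.433).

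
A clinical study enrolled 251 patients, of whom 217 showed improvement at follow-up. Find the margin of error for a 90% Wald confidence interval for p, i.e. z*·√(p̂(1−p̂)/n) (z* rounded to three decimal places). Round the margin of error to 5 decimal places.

The sample proportion is 217/251 = 0.86454.
SE = √(p̂(1−p̂)/n) = √(0.117109/251) = 0.021600.
z* = 1.645 at the 90% level.
Margin of error = z*·SE = 1.645 × 0.021600 = 0.03553.

ME = 0.03553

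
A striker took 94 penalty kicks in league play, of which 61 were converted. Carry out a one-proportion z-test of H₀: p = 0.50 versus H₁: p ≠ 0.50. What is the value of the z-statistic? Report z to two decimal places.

z = 2.89

Sample proportion p̂ = 61/94 = 0.64894.
Null standard error: √(0.50·0.50/94) = √0.002659574 = 0.051571.
z = (p̂ − p₀)/SE = (0.64894 − 0.50)/0.051571 = 2.89.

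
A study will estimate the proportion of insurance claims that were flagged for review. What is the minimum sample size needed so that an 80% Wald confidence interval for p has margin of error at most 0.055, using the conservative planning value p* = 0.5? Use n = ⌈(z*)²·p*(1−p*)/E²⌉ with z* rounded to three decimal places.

n = 136

The 80% critical value is z* = 1.282.
p*(1−p*) = 0.50·0.50 = 0.2500.
(z*)²·p*(1−p*)/E² = 1.643524·0.2500/0.003025 = 135.828.
Rounding up, n = 136.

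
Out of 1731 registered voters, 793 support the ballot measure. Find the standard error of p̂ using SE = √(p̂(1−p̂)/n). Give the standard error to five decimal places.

p̂ = 793/1731 = 0.45812.
p̂(1−p̂) = 0.45812·0.54188 = 0.248246.
SE = √(0.248246/1731) = 0.01198.

SE = 0.01198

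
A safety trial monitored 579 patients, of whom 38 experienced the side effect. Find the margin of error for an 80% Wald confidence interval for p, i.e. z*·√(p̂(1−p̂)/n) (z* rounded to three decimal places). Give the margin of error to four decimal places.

With x = 38 successes in n = 579, p̂ = 0.06563.
Standard error of p̂: √(0.061323/579) = √0.000105912 = 0.010291.
z* = 1.282 at the 80% level.
So ME = 0.0132.

ME = 0.0132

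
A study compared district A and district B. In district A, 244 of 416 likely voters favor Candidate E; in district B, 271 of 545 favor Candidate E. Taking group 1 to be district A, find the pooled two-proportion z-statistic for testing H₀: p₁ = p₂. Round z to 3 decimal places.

z = 2.750

p̂₁ = 244/416 = 0.58654, p̂₂ = 271/545 = 0.49725.
Pooling: p̂ = 515/961 = 0.53590.
SE = √[p̂(1−p̂)(1/n₁+1/n₂)] = √[0.53590·0.46410·(1/416+1/545)] ≈ 0.032469.
z = (p̂₁ − p̂₂)/SE = (0.58654 − 0.49725)/0.032469 = 0.08929/0.032469 = 2.750.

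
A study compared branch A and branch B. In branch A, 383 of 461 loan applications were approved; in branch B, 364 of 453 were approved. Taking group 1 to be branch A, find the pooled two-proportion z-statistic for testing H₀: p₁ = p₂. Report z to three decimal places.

Sample proportions: p̂₁ = 383/461 = 0.83080 and p̂₂ = 364/453 = 0.80353.
Pooling: p̂ = 747/914 = 0.81729.
SE = √[p̂(1−p̂)(1/n₁+1/n₂)] = √[0.81729·0.18271·(1/461+1/453)] ≈ 0.025565.
z = (p̂₁ − p̂₂)/SE = (0.83080 − 0.80353)/0.025565 = 0.02727/0.025565 = 1.067.

z = 1.067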